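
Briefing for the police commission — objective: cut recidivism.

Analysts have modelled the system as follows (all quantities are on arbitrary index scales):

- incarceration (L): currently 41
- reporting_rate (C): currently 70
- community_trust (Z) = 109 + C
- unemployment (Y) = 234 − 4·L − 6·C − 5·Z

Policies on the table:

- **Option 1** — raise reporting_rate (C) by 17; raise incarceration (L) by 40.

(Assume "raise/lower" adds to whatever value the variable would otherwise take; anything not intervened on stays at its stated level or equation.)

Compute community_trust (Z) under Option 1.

Option 1 (C + 17, L + 40):
  C = 70 + 17 = 87
  Z = 109 + 87 = 196

196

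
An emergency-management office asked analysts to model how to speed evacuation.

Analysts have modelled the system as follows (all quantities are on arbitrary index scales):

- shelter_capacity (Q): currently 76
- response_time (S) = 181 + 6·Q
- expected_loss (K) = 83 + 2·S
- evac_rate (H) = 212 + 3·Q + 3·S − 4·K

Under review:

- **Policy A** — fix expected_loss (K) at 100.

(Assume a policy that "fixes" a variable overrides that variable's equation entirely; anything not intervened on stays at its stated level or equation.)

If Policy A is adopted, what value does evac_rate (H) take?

1951

Policy A (K := 100):
  Q = 76
  S = 181 + 6·76 = 637
  K = 100
  H = 212 + 3·76 + 3·637 − 4·100 = 1951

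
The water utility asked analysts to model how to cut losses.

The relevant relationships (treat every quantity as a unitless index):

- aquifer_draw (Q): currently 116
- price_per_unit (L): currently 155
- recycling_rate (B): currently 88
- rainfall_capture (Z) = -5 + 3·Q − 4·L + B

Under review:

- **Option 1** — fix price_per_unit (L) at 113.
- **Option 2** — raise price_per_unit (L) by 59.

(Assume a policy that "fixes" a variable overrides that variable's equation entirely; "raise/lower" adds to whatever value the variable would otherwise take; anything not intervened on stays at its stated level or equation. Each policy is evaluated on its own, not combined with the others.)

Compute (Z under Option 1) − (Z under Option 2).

404

Option 1 (L := 113):
  Q = 116
  L = 113
  B = 88
  Z = -5 + 3·116 − 4·113 + 88 = -21
Option 2 (L + 59):
  Q = 116
  L = 155 + 59 = 214
  B = 88
  Z = -5 + 3·116 − 4·214 + 88 = -425
Z: -21 − (-425) = 404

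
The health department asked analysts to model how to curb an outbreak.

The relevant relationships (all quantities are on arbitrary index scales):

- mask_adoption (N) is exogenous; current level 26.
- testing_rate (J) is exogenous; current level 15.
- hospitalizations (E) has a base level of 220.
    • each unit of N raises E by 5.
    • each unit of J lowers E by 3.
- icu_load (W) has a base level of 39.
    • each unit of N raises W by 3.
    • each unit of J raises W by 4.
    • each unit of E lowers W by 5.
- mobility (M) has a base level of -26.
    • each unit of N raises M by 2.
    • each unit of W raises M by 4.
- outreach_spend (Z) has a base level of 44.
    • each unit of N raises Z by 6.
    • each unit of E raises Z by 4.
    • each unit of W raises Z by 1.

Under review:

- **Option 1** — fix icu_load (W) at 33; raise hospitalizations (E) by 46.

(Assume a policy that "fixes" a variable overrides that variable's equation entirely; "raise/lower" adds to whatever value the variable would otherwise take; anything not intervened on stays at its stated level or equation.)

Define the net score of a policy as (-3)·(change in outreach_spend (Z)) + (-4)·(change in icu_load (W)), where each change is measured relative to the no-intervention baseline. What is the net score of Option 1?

-10219

Baseline:
  N = 26
  J = 15
  E = 220 + 5·26 − 3·15 = 305
  W = 39 + 3·26 + 4·15 − 5·305 = -1348
  Z = 44 + 6·26 + 4·305 + (-1348) = 72
Option 1 (W := 33, E + 46):
  N = 26
  J = 15
  E = 220 + 5·26 − 3·15 (+46 from intervention) = 351
  W = 33
  Z = 44 + 6·26 + 4·351 + 33 = 1637
ΔZ = 1637 − 72 = 1565; ΔW = 33 − (-1348) = 1381
Score = (-3)·1565 + (-4)·1381 = -10219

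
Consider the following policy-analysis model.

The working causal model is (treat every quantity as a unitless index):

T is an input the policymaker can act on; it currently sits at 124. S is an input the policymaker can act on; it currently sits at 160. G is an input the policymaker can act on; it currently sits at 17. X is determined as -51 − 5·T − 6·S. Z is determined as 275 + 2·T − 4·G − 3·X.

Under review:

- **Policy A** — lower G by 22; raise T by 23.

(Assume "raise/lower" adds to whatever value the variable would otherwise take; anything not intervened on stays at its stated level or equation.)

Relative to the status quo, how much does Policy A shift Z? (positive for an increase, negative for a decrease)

Baseline:
  T = 124
  S = 160
  G = 17
  X = -51 − 5·124 − 6·160 = -1631
  Z = 275 + 2·124 − 4·17 − 3·(-1631) = 5348
Policy A (G − 22, T + 23):
  T = 124 + 23 = 147
  S = 160
  G = 17 − 22 = -5
  X = -51 − 5·147 − 6·160 = -1746
  Z = 275 + 2·147 − 4·(-5) − 3·(-1746) = 5827
Change in Z: 5827 − 5348 = 479

479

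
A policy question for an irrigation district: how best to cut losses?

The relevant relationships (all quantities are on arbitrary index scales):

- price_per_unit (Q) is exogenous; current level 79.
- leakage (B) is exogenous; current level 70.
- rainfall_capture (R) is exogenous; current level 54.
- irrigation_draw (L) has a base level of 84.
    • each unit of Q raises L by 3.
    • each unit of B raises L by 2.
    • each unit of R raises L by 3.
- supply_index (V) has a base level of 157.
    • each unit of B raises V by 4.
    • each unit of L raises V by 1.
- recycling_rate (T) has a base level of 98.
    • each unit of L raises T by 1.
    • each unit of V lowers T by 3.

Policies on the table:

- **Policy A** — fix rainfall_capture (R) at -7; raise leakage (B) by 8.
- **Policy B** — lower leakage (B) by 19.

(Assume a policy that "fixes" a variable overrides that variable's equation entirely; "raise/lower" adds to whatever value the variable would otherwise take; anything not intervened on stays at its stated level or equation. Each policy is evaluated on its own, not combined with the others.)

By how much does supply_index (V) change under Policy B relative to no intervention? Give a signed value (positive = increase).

-114

Baseline:
  Q = 79
  B = 70
  R = 54
  L = 84 + 3·79 + 2·70 + 3·54 = 623
  V = 157 + 4·70 + 623 = 1060
Policy B (B − 19):
  Q = 79
  B = 70 − 19 = 51
  R = 54
  L = 84 + 3·79 + 2·51 + 3·54 = 585
  V = 157 + 4·51 + 585 = 946
Change in V: 946 − 1060 = -114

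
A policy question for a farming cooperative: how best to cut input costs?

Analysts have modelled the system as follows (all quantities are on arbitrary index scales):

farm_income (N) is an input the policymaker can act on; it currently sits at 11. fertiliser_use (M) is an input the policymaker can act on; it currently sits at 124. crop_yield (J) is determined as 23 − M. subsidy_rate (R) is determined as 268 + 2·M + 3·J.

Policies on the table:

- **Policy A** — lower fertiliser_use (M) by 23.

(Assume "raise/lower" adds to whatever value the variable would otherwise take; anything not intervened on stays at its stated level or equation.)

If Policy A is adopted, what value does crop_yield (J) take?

Policy A (M − 23):
  M = 124 − 23 = 101
  J = 23 − 101 = -78

-78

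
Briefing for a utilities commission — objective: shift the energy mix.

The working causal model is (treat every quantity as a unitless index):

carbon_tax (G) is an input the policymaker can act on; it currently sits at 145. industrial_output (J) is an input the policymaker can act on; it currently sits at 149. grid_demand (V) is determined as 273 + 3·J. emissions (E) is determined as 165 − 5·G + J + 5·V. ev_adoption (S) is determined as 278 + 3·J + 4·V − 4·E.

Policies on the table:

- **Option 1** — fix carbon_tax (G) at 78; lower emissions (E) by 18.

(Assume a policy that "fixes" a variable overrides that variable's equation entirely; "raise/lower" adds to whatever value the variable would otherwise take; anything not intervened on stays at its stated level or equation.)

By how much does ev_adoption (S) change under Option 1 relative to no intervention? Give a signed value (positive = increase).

-1268

Baseline:
  G = 145
  J = 149
  V = 273 + 3·149 = 720
  E = 165 − 5·145 + 149 + 5·720 = 3189
  S = 278 + 3·149 + 4·720 − 4·3189 = -9151
Option 1 (G := 78, E − 18):
  G = 78
  J = 149
  V = 273 + 3·149 = 720
  E = 165 − 5·78 + 149 + 5·720 (−18 from intervention) = 3506
  S = 278 + 3·149 + 4·720 − 4·3506 = -10419
Change in S: -10419 − (-9151) = -1268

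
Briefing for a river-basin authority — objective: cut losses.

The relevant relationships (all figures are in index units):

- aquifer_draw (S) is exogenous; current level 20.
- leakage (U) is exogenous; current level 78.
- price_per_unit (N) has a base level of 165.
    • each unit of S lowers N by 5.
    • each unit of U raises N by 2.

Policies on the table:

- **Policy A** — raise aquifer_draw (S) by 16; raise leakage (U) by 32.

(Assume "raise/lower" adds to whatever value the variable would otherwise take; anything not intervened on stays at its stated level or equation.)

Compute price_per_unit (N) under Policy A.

Policy A (S + 16, U + 32):
  S = 20 + 16 = 36
  U = 78 + 32 = 110
  N = 165 − 5·36 + 2·110 = 205

205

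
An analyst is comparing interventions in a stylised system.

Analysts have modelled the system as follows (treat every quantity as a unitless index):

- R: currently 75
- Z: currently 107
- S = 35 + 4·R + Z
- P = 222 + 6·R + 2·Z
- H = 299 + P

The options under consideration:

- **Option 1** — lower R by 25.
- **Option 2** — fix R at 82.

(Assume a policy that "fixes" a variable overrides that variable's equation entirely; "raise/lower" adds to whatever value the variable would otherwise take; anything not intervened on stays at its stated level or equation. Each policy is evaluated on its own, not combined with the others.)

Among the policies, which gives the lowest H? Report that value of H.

1035

Option 1 (R − 25):
  R = 75 − 25 = 50
  Z = 107
  P = 222 + 6·50 + 2·107 = 736
  H = 299 + 736 = 1035
Option 2 (R := 82):
  R = 82
  Z = 107
  P = 222 + 6·82 + 2·107 = 928
  H = 299 + 928 = 1227
Comparing — Option 1: H=1035, Option 2: H=1227. Lowest is 1035 (Option 1).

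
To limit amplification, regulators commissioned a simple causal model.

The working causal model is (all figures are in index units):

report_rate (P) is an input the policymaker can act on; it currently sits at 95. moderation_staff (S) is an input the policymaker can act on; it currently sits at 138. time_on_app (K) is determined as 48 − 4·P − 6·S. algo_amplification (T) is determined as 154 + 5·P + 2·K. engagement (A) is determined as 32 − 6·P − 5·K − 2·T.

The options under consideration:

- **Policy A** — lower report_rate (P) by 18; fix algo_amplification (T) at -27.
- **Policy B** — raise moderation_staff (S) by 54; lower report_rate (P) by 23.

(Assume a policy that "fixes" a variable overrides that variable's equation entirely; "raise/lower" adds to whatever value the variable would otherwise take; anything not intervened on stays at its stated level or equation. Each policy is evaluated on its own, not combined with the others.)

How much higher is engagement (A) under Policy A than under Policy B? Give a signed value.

-6036

Policy A (P − 18, T := -27):
  P = 95 − 18 = 77
  S = 138
  K = 48 − 4·77 − 6·138 = -1088
  T = -27
  A = 32 − 6·77 − 5·(-1088) − 2·(-27) = 5064
Policy B (S + 54, P − 23):
  P = 95 − 23 = 72
  S = 138 + 54 = 192
  K = 48 − 4·72 − 6·192 = -1392
  T = 154 + 5·72 + 2·(-1392) = -2270
  A = 32 − 6·72 − 5·(-1392) − 2·(-2270) = 11100
A: 5064 − 11100 = -6036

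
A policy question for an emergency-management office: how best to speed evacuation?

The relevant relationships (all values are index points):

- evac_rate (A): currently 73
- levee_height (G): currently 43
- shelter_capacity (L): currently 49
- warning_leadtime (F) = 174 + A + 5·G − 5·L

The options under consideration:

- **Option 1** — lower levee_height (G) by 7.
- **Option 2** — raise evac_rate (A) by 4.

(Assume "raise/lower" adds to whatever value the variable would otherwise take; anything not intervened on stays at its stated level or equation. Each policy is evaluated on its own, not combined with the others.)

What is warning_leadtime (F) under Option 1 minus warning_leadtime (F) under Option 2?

-39

Option 1 (G − 7):
  A = 73
  G = 43 − 7 = 36
  L = 49
  F = 174 + 73 + 5·36 − 5·49 = 182
Option 2 (A + 4):
  A = 73 + 4 = 77
  G = 43
  L = 49
  F = 174 + 77 + 5·43 − 5·49 = 221
F: 182 − 221 = -39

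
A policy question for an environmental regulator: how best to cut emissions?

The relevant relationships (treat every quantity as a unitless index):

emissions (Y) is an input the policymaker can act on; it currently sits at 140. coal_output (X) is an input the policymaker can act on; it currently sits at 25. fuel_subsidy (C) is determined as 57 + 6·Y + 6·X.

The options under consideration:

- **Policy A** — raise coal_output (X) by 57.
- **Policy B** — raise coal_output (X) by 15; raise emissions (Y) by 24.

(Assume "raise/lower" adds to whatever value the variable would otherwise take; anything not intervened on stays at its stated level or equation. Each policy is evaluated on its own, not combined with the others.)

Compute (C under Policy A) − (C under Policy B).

108

Policy A (X + 57):
  Y = 140
  X = 25 + 57 = 82
  C = 57 + 6·140 + 6·82 = 1389
Policy B (X + 15, Y + 24):
  Y = 140 + 24 = 164
  X = 25 + 15 = 40
  C = 57 + 6·164 + 6·40 = 1281
C: 1389 − 1281 = 108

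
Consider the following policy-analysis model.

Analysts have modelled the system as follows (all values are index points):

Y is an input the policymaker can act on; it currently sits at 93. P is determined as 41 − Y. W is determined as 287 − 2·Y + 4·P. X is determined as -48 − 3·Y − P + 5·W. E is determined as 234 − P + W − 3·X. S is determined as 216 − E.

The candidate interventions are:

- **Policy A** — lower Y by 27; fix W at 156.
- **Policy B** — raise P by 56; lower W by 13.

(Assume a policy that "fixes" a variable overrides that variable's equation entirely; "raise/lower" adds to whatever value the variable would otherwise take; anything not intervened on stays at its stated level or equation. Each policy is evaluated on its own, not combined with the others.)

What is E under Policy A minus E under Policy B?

Policy A (Y − 27, W := 156):
  Y = 93 − 27 = 66
  P = 41 − 66 = -25
  W = 156
  X = -48 − 3·66 − (-25) + 5·156 = 559
  E = 234 − (-25) + 156 − 3·559 = -1262
Policy B (P + 56, W − 13):
  Y = 93
  P = 41 − 93 (+56 from intervention) = 4
  W = 287 − 2·93 + 4·4 (−13 from intervention) = 104
  X = -48 − 3·93 − 4 + 5·104 = 189
  E = 234 − 4 + 104 − 3·189 = -233
E: -1262 − (-233) = -1029

-1029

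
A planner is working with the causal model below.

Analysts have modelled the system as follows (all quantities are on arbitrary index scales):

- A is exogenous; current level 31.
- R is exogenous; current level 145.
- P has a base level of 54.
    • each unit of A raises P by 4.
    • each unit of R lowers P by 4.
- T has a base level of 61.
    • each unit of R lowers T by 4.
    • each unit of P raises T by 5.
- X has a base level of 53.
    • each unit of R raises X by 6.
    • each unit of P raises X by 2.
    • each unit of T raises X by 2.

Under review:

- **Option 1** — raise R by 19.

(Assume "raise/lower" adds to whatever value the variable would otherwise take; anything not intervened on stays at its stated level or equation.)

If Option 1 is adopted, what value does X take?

Option 1 (R + 19):
  A = 31
  R = 145 + 19 = 164
  P = 54 + 4·31 − 4·164 = -478
  T = 61 − 4·164 + 5·(-478) = -2985
  X = 53 + 6·164 + 2·(-478) + 2·(-2985) = -5889

-5889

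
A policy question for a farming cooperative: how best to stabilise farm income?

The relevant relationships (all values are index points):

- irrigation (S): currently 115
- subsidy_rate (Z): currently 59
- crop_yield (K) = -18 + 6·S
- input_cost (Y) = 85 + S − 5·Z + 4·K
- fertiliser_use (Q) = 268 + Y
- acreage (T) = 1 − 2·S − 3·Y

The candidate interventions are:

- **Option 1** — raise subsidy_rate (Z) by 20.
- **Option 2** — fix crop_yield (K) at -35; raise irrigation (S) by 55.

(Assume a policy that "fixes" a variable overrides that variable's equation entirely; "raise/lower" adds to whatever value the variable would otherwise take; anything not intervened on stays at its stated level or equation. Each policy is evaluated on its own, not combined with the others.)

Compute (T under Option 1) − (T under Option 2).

-7909

Option 1 (Z + 20):
  S = 115
  Z = 59 + 20 = 79
  K = -18 + 6·115 = 672
  Y = 85 + 115 − 5·79 + 4·672 = 2493
  T = 1 − 2·115 − 3·2493 = -7708
Option 2 (K := -35, S + 55):
  S = 115 + 55 = 170
  Z = 59
  K = -35
  Y = 85 + 170 − 5·59 + 4·(-35) = -180
  T = 1 − 2·170 − 3·(-180) = 201
T: -7708 − 201 = -7909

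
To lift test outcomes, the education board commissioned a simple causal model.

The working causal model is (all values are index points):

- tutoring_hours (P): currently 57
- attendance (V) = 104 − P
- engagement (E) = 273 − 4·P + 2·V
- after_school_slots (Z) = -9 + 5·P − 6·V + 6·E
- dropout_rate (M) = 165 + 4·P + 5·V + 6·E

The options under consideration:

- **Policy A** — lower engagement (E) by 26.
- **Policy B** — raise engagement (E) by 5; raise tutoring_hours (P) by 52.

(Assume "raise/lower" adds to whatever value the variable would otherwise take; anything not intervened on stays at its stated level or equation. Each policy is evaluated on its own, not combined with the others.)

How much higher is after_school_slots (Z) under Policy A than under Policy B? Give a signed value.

Policy A (E − 26):
  P = 57
  V = 104 − 57 = 47
  E = 273 − 4·57 + 2·47 (−26 from intervention) = 113
  Z = -9 + 5·57 − 6·47 + 6·113 = 672
Policy B (E + 5, P + 52):
  P = 57 + 52 = 109
  V = 104 − 109 = -5
  E = 273 − 4·109 + 2·(-5) (+5 from intervention) = -168
  Z = -9 + 5·109 − 6·(-5) + 6·(-168) = -442
Z: 672 − (-442) = 1114

1114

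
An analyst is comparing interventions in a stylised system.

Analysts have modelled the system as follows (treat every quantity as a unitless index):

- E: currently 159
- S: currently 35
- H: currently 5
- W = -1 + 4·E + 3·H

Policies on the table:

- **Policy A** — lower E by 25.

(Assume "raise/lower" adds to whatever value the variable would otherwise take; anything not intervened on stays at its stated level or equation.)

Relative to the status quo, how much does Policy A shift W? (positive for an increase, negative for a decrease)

-100

Baseline:
  E = 159
  H = 5
  W = -1 + 4·159 + 3·5 = 650
Policy A (E − 25):
  E = 159 − 25 = 134
  H = 5
  W = -1 + 4·134 + 3·5 = 550
Change in W: 550 − 650 = -100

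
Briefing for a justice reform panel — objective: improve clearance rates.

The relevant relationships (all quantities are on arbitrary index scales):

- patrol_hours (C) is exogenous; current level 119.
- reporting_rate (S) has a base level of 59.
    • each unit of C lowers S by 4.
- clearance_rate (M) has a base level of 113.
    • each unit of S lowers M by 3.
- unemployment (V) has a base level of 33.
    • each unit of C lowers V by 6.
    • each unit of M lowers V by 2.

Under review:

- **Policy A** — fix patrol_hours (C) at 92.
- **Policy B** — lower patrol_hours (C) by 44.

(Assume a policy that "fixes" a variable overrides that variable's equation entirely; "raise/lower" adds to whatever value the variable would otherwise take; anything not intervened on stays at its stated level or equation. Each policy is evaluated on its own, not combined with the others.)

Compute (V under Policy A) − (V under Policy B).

-510

Policy A (C := 92):
  C = 92
  S = 59 − 4·92 = -309
  M = 113 − 3·(-309) = 1040
  V = 33 − 6·92 − 2·1040 = -2599
Policy B (C − 44):
  C = 119 − 44 = 75
  S = 59 − 4·75 = -241
  M = 113 − 3·(-241) = 836
  V = 33 − 6·75 − 2·836 = -2089
V: -2599 − (-2089) = -510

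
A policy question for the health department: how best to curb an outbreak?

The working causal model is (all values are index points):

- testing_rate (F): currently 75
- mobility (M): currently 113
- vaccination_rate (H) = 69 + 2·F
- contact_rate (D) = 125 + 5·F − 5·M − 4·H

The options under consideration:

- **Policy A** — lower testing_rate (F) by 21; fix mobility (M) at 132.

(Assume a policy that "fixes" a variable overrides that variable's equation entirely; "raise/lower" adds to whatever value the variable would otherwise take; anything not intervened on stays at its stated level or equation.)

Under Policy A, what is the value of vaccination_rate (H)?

Policy A (F − 21, M := 132):
  F = 75 − 21 = 54
  H = 69 + 2·54 = 177

177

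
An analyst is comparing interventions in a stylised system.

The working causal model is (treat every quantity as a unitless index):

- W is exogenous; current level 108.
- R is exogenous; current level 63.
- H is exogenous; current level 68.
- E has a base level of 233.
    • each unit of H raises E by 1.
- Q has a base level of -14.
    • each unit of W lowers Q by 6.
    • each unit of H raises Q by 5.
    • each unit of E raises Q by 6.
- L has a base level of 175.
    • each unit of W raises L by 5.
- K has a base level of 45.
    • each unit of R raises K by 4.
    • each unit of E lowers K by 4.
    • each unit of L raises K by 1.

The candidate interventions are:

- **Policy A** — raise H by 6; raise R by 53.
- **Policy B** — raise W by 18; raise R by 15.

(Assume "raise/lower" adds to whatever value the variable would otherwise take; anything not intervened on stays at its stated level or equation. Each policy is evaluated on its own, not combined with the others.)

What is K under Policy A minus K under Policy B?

Policy A (H + 6, R + 53):
  W = 108
  R = 63 + 53 = 116
  H = 68 + 6 = 74
  E = 233 + 74 = 307
  L = 175 + 5·108 = 715
  K = 45 + 4·116 − 4·307 + 715 = -4
Policy B (W + 18, R + 15):
  W = 108 + 18 = 126
  R = 63 + 15 = 78
  H = 68
  E = 233 + 68 = 301
  L = 175 + 5·126 = 805
  K = 45 + 4·78 − 4·301 + 805 = -42
K: -4 − (-42) = 38

38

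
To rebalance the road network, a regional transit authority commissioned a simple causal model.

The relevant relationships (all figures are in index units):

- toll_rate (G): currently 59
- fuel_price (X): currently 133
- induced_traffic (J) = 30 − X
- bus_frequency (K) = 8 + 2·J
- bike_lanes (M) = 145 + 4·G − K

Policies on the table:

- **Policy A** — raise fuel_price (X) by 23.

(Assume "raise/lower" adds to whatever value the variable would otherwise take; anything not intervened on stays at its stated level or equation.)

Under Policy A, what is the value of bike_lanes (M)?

625

Policy A (X + 23):
  G = 59
  X = 133 + 23 = 156
  J = 30 − 156 = -126
  K = 8 + 2·(-126) = -244
  M = 145 + 4·59 − (-244) = 625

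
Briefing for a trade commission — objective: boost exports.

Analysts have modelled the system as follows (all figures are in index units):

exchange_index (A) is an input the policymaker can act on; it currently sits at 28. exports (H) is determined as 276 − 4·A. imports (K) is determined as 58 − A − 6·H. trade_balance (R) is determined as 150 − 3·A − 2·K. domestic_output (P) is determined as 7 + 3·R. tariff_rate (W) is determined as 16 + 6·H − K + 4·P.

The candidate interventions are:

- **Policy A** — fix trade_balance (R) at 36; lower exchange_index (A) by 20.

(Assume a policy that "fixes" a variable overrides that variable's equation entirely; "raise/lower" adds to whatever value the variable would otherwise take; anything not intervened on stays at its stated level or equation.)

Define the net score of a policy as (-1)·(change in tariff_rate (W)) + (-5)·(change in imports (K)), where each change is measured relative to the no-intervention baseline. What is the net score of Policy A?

24616

Baseline:
  A = 28
  H = 276 − 4·28 = 164
  K = 58 − 28 − 6·164 = -954
  R = 150 − 3·28 − 2·(-954) = 1974
  P = 7 + 3·1974 = 5929
  W = 16 + 6·164 − (-954) + 4·5929 = 25670
Policy A (R := 36, A − 20):
  A = 28 − 20 = 8
  H = 276 − 4·8 = 244
  K = 58 − 8 − 6·244 = -1414
  R = 36
  P = 7 + 3·36 = 115
  W = 16 + 6·244 − (-1414) + 4·115 = 3354
ΔW = 3354 − 25670 = -22316; ΔK = -1414 − (-954) = -460
Score = (-1)·(-22316) + (-5)·(-460) = 24616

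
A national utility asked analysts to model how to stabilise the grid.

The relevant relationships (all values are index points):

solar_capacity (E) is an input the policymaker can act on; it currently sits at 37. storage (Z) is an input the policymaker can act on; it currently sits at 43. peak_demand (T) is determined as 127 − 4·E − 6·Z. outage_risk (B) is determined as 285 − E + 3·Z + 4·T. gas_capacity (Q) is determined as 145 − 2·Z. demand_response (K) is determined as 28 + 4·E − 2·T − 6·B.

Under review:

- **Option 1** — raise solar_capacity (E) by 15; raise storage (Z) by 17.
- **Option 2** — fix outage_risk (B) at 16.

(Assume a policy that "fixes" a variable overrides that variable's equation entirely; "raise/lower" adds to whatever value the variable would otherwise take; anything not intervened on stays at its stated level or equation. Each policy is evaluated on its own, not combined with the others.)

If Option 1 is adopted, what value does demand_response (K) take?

9224

Option 1 (E + 15, Z + 17):
  E = 37 + 15 = 52
  Z = 43 + 17 = 60
  T = 127 − 4·52 − 6·60 = -441
  B = 285 − 52 + 3·60 + 4·(-441) = -1351
  K = 28 + 4·52 − 2·(-441) − 6·(-1351) = 9224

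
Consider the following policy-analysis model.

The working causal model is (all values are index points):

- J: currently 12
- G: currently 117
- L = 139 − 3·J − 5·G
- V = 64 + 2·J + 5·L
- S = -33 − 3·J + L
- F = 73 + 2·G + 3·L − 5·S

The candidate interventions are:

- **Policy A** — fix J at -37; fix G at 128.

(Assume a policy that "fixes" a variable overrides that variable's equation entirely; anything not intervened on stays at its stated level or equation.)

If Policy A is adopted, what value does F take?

719

Policy A (J := -37, G := 128):
  J = -37
  G = 128
  L = 139 − 3·(-37) − 5·128 = -390
  S = -33 − 3·(-37) + (-390) = -312
  F = 73 + 2·128 + 3·(-390) − 5·(-312) = 719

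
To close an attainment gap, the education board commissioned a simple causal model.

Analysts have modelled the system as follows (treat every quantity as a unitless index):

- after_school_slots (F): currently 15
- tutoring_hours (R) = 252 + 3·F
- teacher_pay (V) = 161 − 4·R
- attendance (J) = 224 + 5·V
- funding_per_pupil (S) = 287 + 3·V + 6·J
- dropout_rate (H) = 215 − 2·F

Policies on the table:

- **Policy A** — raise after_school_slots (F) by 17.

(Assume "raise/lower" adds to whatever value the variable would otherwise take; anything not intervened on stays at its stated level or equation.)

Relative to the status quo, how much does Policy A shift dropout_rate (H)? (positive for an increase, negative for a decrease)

Baseline:
  F = 15
  H = 215 − 2·15 = 185
Policy A (F + 17):
  F = 15 + 17 = 32
  H = 215 − 2·32 = 151
Change in H: 151 − 185 = -34

-34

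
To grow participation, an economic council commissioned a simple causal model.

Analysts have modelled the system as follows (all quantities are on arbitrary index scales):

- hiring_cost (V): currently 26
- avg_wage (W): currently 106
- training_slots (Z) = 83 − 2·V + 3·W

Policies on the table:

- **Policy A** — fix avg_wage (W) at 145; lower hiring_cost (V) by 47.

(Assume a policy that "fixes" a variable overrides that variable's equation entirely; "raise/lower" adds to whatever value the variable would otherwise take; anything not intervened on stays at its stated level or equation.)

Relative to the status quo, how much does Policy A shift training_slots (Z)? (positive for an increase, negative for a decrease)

211

Baseline:
  V = 26
  W = 106
  Z = 83 − 2·26 + 3·106 = 349
Policy A (W := 145, V − 47):
  V = 26 − 47 = -21
  W = 145
  Z = 83 − 2·(-21) + 3·145 = 560
Change in Z: 560 − 349 = 211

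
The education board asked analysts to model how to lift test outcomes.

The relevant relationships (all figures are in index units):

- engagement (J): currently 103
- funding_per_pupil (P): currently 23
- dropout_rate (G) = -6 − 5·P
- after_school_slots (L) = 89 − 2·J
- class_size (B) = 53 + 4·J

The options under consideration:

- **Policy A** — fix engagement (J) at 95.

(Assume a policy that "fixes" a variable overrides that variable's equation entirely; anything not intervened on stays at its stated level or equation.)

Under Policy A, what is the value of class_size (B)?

433

Policy A (J := 95):
  J = 95
  B = 53 + 4·95 = 433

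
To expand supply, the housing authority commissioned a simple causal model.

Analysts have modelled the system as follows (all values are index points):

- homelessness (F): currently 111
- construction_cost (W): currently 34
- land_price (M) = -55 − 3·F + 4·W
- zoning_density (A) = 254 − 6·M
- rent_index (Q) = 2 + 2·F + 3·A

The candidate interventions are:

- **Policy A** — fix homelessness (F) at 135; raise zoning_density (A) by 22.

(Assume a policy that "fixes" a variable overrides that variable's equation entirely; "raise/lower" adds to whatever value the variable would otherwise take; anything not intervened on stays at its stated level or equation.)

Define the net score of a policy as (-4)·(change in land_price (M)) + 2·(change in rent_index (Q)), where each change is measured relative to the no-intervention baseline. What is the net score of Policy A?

Baseline:
  F = 111
  W = 34
  M = -55 − 3·111 + 4·34 = -252
  A = 254 − 6·(-252) = 1766
  Q = 2 + 2·111 + 3·1766 = 5522
Policy A (F := 135, A + 22):
  F = 135
  W = 34
  M = -55 − 3·135 + 4·34 = -324
  A = 254 − 6·(-324) (+22 from intervention) = 2220
  Q = 2 + 2·135 + 3·2220 = 6932
ΔM = -324 − (-252) = -72; ΔQ = 6932 − 5522 = 1410
Score = (-4)·(-72) + 2·1410 = 3108

3108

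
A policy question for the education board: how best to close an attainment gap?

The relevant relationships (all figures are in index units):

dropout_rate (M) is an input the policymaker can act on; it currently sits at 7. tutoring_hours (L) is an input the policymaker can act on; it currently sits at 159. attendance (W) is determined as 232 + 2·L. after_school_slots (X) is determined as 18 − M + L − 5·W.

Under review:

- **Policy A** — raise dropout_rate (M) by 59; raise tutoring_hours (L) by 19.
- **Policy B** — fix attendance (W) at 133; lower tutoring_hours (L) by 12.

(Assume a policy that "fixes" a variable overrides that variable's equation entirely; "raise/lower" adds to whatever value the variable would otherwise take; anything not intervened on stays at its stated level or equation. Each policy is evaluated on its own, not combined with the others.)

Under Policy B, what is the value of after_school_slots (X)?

Policy B (W := 133, L − 12):
  M = 7
  L = 159 − 12 = 147
  W = 133
  X = 18 − 7 + 147 − 5·133 = -507

-507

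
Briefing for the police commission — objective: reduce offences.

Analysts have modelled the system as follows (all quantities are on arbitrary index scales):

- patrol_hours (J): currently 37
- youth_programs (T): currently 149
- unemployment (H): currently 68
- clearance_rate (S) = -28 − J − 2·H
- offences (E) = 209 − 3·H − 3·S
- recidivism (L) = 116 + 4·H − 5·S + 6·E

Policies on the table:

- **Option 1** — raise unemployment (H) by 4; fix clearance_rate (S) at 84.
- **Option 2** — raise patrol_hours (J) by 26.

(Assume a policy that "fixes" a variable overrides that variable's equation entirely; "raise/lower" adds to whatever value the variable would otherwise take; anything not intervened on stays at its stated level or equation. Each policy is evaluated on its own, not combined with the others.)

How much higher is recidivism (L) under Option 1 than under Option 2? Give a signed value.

Option 1 (H + 4, S := 84):
  J = 37
  H = 68 + 4 = 72
  S = 84
  E = 209 − 3·72 − 3·84 = -259
  L = 116 + 4·72 − 5·84 + 6·(-259) = -1570
Option 2 (J + 26):
  J = 37 + 26 = 63
  H = 68
  S = -28 − 63 − 2·68 = -227
  E = 209 − 3·68 − 3·(-227) = 686
  L = 116 + 4·68 − 5·(-227) + 6·686 = 5639
L: -1570 − 5639 = -7209

-7209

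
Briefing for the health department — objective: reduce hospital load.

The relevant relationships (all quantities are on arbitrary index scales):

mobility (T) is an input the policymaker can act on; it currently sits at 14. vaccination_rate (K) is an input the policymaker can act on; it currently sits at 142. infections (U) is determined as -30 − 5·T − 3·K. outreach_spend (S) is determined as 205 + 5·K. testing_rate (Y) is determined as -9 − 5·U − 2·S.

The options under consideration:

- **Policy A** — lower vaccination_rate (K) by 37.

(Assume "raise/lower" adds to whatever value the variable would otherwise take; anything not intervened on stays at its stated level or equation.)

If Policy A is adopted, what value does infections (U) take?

Policy A (K − 37):
  T = 14
  K = 142 − 37 = 105
  U = -30 − 5·14 − 3·105 = -415

-415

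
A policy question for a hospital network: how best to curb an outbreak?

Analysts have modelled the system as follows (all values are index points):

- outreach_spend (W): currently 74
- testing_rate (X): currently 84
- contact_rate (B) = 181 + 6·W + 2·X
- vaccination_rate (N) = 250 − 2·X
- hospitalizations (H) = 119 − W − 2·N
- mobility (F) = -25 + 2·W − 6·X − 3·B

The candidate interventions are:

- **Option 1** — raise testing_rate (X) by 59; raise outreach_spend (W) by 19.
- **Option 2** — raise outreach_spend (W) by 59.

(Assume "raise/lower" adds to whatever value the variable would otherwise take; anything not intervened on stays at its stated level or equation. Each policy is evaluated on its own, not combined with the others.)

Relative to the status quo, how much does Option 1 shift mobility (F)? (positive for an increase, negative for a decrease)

-1012

Baseline:
  W = 74
  X = 84
  B = 181 + 6·74 + 2·84 = 793
  F = -25 + 2·74 − 6·84 − 3·793 = -2760
Option 1 (X + 59, W + 19):
  W = 74 + 19 = 93
  X = 84 + 59 = 143
  B = 181 + 6·93 + 2·143 = 1025
  F = -25 + 2·93 − 6·143 − 3·1025 = -3772
Change in F: -3772 − (-2760) = -1012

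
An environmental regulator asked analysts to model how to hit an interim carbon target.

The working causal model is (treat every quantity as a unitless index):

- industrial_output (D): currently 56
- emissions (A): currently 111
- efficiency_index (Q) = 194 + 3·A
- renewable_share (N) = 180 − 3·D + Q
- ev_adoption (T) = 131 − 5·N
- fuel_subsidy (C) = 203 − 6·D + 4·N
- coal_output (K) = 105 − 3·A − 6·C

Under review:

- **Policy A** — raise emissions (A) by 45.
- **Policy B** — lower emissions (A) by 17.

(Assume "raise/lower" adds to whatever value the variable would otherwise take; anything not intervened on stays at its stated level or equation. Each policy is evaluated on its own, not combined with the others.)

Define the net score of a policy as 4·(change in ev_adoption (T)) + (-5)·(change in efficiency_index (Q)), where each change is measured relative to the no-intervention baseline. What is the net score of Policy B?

1275

Baseline:
  D = 56
  A = 111
  Q = 194 + 3·111 = 527
  N = 180 − 3·56 + 527 = 539
  T = 131 − 5·539 = -2564
Policy B (A − 17):
  D = 56
  A = 111 − 17 = 94
  Q = 194 + 3·94 = 476
  N = 180 − 3·56 + 476 = 488
  T = 131 − 5·488 = -2309
ΔT = -2309 − (-2564) = 255; ΔQ = 476 − 527 = -51
Score = 4·255 + (-5)·(-51) = 1275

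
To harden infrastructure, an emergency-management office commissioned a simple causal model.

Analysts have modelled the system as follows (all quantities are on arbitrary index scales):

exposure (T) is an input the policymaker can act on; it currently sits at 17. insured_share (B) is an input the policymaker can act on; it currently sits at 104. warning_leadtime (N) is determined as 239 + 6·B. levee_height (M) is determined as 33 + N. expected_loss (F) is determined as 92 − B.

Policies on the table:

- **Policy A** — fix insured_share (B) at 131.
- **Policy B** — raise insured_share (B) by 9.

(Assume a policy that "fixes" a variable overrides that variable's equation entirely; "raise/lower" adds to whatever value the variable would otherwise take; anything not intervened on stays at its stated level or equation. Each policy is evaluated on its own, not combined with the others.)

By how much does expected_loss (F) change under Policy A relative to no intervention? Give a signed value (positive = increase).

-27

Baseline:
  B = 104
  F = 92 − 104 = -12
Policy A (B := 131):
  B = 131
  F = 92 − 131 = -39
Change in F: -39 − (-12) = -27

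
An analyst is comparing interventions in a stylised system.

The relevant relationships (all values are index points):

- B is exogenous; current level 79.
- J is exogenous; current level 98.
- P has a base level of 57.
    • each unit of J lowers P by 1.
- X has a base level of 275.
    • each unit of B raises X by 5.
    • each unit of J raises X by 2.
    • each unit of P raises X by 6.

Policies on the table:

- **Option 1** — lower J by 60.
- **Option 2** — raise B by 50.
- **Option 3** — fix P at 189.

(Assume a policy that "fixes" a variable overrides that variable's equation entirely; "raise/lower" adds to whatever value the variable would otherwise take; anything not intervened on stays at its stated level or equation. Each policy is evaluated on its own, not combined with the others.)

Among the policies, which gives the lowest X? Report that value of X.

860

Option 1 (J − 60):
  B = 79
  J = 98 − 60 = 38
  P = 57 − 38 = 19
  X = 275 + 5·79 + 2·38 + 6·19 = 860
Option 2 (B + 50):
  B = 79 + 50 = 129
  J = 98
  P = 57 − 98 = -41
  X = 275 + 5·129 + 2·98 + 6·(-41) = 870
Option 3 (P := 189):
  B = 79
  J = 98
  P = 189
  X = 275 + 5·79 + 2·98 + 6·189 = 2000
Comparing — Option 1: X=860, Option 2: X=870, Option 3: X=2000. Lowest is 860 (Option 1).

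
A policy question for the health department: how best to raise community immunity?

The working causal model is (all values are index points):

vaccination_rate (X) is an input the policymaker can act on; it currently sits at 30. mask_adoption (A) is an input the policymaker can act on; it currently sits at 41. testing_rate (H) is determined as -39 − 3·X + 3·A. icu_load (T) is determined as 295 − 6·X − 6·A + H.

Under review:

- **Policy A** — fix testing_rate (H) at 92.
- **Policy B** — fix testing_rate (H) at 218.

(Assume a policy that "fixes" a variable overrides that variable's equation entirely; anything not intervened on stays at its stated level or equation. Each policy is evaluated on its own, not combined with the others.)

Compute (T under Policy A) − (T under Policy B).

-126

Policy A (H := 92):
  X = 30
  A = 41
  H = 92
  T = 295 − 6·30 − 6·41 + 92 = -39
Policy B (H := 218):
  X = 30
  A = 41
  H = 218
  T = 295 − 6·30 − 6·41 + 218 = 87
T: -39 − 87 = -126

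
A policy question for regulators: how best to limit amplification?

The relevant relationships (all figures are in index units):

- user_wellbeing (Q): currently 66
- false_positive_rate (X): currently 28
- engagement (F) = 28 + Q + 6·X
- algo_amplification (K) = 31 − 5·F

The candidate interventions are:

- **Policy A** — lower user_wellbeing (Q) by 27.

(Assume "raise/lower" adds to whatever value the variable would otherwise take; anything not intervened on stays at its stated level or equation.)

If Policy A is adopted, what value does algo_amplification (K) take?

-1144

Policy A (Q − 27):
  Q = 66 − 27 = 39
  X = 28
  F = 28 + 39 + 6·28 = 235
  K = 31 − 5·235 = -1144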